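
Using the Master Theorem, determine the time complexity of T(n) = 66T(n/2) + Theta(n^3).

Master Theorem for T(n) = 66T(n/2) + O(n^3):

a = 66, b = 2, c = 3
log_b(a) = log_2(66) = 6.0444

Case 1: c = 3 < log_2(66) = 6.0444
T(n) = O(n^(log_2 66))

For T(n) = 66T(n/2) + O(n^3): log_2(66) = 6.0444. This is Case 1 of the Master Theorem (c < log_b(a), work dominated by leaves), giving O(n^(log_2 66)).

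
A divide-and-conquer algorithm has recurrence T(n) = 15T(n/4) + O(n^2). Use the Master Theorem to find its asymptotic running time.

Master Theorem for T(n) = 15T(n/4) + O(n^2):

a = 15, b = 4, c = 2
log_b(a) = log_4(15) = 1.9534

Case 3: c = 2 > log_4(15) = 1.9534
T(n) = O(n^2) = O(n^2)

For T(n) = 15T(n/4) + O(n^2): log_4(15) = 1.9534. This is Case 3 of the Master Theorem (c > log_b(a), work dominated by root), giving O(n^2).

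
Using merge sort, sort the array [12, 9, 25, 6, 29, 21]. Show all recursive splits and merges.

Merge sort trace:

Split: [12, 9, 25, 6, 29, 21] -> [12, 9, 25] and [6, 29, 21]
  Split: [12, 9, 25] -> [12] and [9, 25]
    Split: [9, 25] -> [9] and [25]
    Merge: [9] + [25] -> [9, 25]
  Merge: [12] + [9, 25] -> [9, 12, 25]
  Split: [6, 29, 21] -> [6] and [29, 21]
    Split: [29, 21] -> [29] and [21]
    Merge: [29] + [21] -> [21, 29]
  Merge: [6] + [21, 29] -> [6, 21, 29]
Merge: [9, 12, 25] + [6, 21, 29] -> [6, 9, 12, 21, 25, 29]

Final sorted array: [6, 9, 12, 21, 25, 29]

The merge sort proceeds by recursively splitting the array and merging sorted halves.
After all merges, the sorted array is [6, 9, 12, 21, 25, 29].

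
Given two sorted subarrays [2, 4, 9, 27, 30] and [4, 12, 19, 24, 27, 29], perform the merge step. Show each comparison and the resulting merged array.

Merging process:

Compare 2 vs 4: take 2 from left. Merged: [2]
Compare 4 vs 4: take 4 from left. Merged: [2, 4]
Compare 9 vs 4: take 4 from right. Merged: [2, 4, 4]
Compare 9 vs 12: take 9 from left. Merged: [2, 4, 4, 9]
Compare 27 vs 12: take 12 from right. Merged: [2, 4, 4, 9, 12]
Compare 27 vs 19: take 19 from right. Merged: [2, 4, 4, 9, 12, 19]
Compare 27 vs 24: take 24 from right. Merged: [2, 4, 4, 9, 12, 19, 24]
Compare 27 vs 27: take 27 from left. Merged: [2, 4, 4, 9, 12, 19, 24, 27]
Compare 30 vs 27: take 27 from right. Merged: [2, 4, 4, 9, 12, 19, 24, 27, 27]
Compare 30 vs 29: take 29 from right. Merged: [2, 4, 4, 9, 12, 19, 24, 27, 27, 29]
Append remaining from left: [30]. Merged: [2, 4, 4, 9, 12, 19, 24, 27, 27, 29, 30]

Final merged array: [2, 4, 4, 9, 12, 19, 24, 27, 27, 29, 30]
Total comparisons: 10

The merged array is [2, 4, 4, 9, 12, 19, 24, 27, 27, 29, 30], requiring 10 comparisons. The merge step runs in O(n) time where n is the total number of elements.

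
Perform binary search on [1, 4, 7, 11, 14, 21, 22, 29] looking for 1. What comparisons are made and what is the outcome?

Binary search for 1 in [1, 4, 7, 11, 14, 21, 22, 29]:

lo=0, hi=7, mid=3, arr[mid]=11 -> 11 > 1, search left half
lo=0, hi=2, mid=1, arr[mid]=4 -> 4 > 1, search left half
lo=0, hi=0, mid=0, arr[mid]=1 -> Found target at index 0!

Binary search finds 1 at index 0 after 3 comparisons. The search repeatedly halves the search space by comparing with the middle element.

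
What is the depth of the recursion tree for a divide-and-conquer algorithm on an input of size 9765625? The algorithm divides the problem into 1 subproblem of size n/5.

For divide and conquer with division factor 5:

Problem sizes at each level:
Level 0: 9765625
Level 1: 1953125
Level 2: 390625
Level 3: 78125
Level 4: 15625
Level 5: 3125
Level 6: 625
Level 7: 125
Level 8: 25
Level 9: 5
Level 10: 1

The root is level 0 and the size-1 base case is level 10 (the tree spans levels 0 through 10, i.e. 11 levels counting the root), so the depth is the number of divisions: log_5(9765625) = 10

The recursion tree depth is log_5(9765625) = 10. At each level, the problem size is divided by 5, so it takes 10 divisions to reduce to a base case of size 1. The algorithm makes 1 recursive call at each level.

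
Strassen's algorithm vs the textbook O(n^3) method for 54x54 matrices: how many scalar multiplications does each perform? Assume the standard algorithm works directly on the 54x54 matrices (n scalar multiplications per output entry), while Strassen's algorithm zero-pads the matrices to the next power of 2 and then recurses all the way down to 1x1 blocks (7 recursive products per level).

Matrix multiplication for 54x54 matrices:

Strassen's algorithm requires power-of-2 dimensions. Pad 54x54 to 64x64 (next power of 2).

Standard algorithm: 54^3 = 157464 multiplications
Strassen's algorithm: 7^(log2(64)) = 7^6 = 117649 multiplications
Savings: 157464 - 117649 = 39815 multiplications

Standard: 157464 multiplications (54^3). Strassen: 117649 multiplications (7^6, after padding to 64x64). Strassen reduces 8 recursive multiplications to 7 at each level.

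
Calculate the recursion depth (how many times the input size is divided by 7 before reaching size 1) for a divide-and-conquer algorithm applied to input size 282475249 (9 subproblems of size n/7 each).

For divide and conquer with division factor 7:

Problem sizes at each level:
Level 0: 282475249
Level 1: 40353607
Level 2: 5764801
Level 3: 823543
Level 4: 117649
Level 5: 16807
Level 6: 2401
Level 7: 343
Level 8: 49
Level 9: 7
Level 10: 1

The root is level 0 and the size-1 base case is level 10 (the tree spans levels 0 through 10, i.e. 11 levels counting the root), so the depth is the number of divisions: log_7(282475249) = 10

The recursion tree depth is log_7(282475249) = 10. At each level, the problem size is divided by 7, so it takes 10 divisions to reduce to a base case of size 1. The algorithm makes 9 recursive calls at each level.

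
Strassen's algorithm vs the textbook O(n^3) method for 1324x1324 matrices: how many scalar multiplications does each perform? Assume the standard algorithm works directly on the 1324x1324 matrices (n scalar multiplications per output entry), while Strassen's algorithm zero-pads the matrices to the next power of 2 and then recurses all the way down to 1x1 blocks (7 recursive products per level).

Matrix multiplication for 1324x1324 matrices:

Strassen's algorithm requires power-of-2 dimensions. Pad 1324x1324 to 2048x2048 (next power of 2).

Standard algorithm: 1324^3 = 2320940224 multiplications
Strassen's algorithm: 7^(log2(2048)) = 7^11 = 1977326743 multiplications
Savings: 2320940224 - 1977326743 = 343613481 multiplications

Standard: 2320940224 multiplications (1324^3). Strassen: 1977326743 multiplications (7^11, after padding to 2048x2048). Strassen reduces 8 recursive multiplications to 7 at each level.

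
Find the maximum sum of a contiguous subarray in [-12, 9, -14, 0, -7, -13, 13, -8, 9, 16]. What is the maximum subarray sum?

Using Kadane's algorithm on [-12, 9, -14, 0, -7, -13, 13, -8, 9, 16]:

Scanning through the array:
Position 1 (value 9): max_ending_here = 9, max_so_far = 9
Position 2 (value -14): max_ending_here = -5, max_so_far = 9
Position 3 (value 0): max_ending_here = 0, max_so_far = 9
Position 4 (value -7): max_ending_here = -7, max_so_far = 9
Position 5 (value -13): max_ending_here = -13, max_so_far = 9
Position 6 (value 13): max_ending_here = 13, max_so_far = 13
Position 7 (value -8): max_ending_here = 5, max_so_far = 13
Position 8 (value 9): max_ending_here = 14, max_so_far = 14
Position 9 (value 16): max_ending_here = 30, max_so_far = 30

Maximum subarray: [13, -8, 9, 16]
Maximum sum: 30

The maximum subarray is [13, -8, 9, 16] with sum 30. This subarray runs from index 6 to index 9.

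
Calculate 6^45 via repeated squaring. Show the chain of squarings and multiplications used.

Computing 6^45 by squaring (build up from 6^1; each line after the first costs one multiplication):

6^1 = 6
6^2 = (6^1)^2 = 6^2 = 36
6^4 = (6^2)^2 = 36^2 = 1296
6^5 = 6 * 6^4 = 6 * 1296 = 7776
6^10 = (6^5)^2 = 7776^2 = 60466176
6^11 = 6 * 6^10 = 6 * 60466176 = 362797056
6^22 = (6^11)^2 = 362797056^2 = 131621703842267136
6^44 = (6^22)^2 = 131621703842267136^2 = 17324272922341479351919144385642496
6^45 = 6 * 6^44 = 6 * 17324272922341479351919144385642496 = 103945637534048876111514866313854976

Result: 103945637534048876111514866313854976
Multiplications needed: 8 (8 lines after 6^1)

6^45 = 103945637534048876111514866313854976. Using exponentiation by squaring, this requires 8 multiplications. The key idea: if the exponent is even, square the half-power; if odd, multiply by the base once.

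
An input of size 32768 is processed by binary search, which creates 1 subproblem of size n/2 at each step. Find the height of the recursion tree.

For divide and conquer with division factor 2:

Problem sizes at each level:
Level 0: 32768
Level 1: 16384
Level 2: 8192
Level 3: 4096
Level 4: 2048
Level 5: 1024
Level 6: 512
Level 7: 256
Level 8: 128
Level 9: 64
Level 10: 32
Level 11: 16
Level 12: 8
Level 13: 4
Level 14: 2
Level 15: 1

The root is level 0 and the size-1 base case is level 15 (the tree spans levels 0 through 15, i.e. 16 levels counting the root), so the depth is the number of divisions: log_2(32768) = 15

The recursion tree depth is log_2(32768) = 15. At each level, the problem size is divided by 2, so it takes 15 divisions to reduce to a base case of size 1. The algorithm makes 1 recursive call at each level.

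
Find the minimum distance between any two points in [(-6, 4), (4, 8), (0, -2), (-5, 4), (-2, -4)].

Computing all pairwise distances among 5 points:

d((-6, 4), (4, 8)) = 10.7703
d((-6, 4), (0, -2)) = 8.4853
d((-6, 4), (-5, 4)) = 1.0 <-- minimum
d((-6, 4), (-2, -4)) = 8.9443
d((4, 8), (0, -2)) = 10.7703
d((4, 8), (-5, 4)) = 9.8489
d((4, 8), (-2, -4)) = 13.4164
d((0, -2), (-5, 4)) = 7.8102
d((0, -2), (-2, -4)) = 2.8284
d((-5, 4), (-2, -4)) = 8.544

Closest pair: (-6, 4) and (-5, 4) with distance 1.0

The closest pair is (-6, 4) and (-5, 4) with Euclidean distance 1.0. For 5 points, brute-force pairwise comparison is shown above. For large n, the divide-and-conquer algorithm (sort by x, recurse on halves, check the dividing strip) achieves O(n log n).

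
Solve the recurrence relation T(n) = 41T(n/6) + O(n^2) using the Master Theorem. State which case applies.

Master Theorem for T(n) = 41T(n/6) + O(n^2):

a = 41, b = 6, c = 2
log_b(a) = log_6(41) = 2.0726

Case 1: c = 2 < log_6(41) = 2.0726
T(n) = O(n^(log_6 41))

For T(n) = 41T(n/6) + O(n^2): log_6(41) = 2.0726. This is Case 1 of the Master Theorem (c < log_b(a), work dominated by leaves), giving O(n^(log_6 41)).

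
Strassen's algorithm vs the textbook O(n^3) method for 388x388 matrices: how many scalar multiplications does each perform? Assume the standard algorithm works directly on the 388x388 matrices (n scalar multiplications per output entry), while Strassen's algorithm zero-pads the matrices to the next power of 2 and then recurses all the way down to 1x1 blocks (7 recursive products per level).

Matrix multiplication for 388x388 matrices:

Strassen's algorithm requires power-of-2 dimensions. Pad 388x388 to 512x512 (next power of 2).

Standard algorithm: 388^3 = 58411072 multiplications
Strassen's algorithm: 7^(log2(512)) = 7^9 = 40353607 multiplications
Savings: 58411072 - 40353607 = 18057465 multiplications

Standard: 58411072 multiplications (388^3). Strassen: 40353607 multiplications (7^9, after padding to 512x512). Strassen reduces 8 recursive multiplications to 7 at each level.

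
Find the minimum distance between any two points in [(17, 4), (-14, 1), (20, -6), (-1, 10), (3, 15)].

Computing all pairwise distances among 5 points:

d((17, 4), (-14, 1)) = 31.1448
d((17, 4), (20, -6)) = 10.4403
d((17, 4), (-1, 10)) = 18.9737
d((17, 4), (3, 15)) = 17.8045
d((-14, 1), (20, -6)) = 34.7131
d((-14, 1), (-1, 10)) = 15.8114
d((-14, 1), (3, 15)) = 22.0227
d((20, -6), (-1, 10)) = 26.4008
d((20, -6), (3, 15)) = 27.0185
d((-1, 10), (3, 15)) = 6.4031 <-- minimum

Closest pair: (-1, 10) and (3, 15) with distance 6.4031

The closest pair is (-1, 10) and (3, 15) with Euclidean distance 6.4031. For 5 points, brute-force pairwise comparison is shown above. For large n, the divide-and-conquer algorithm (sort by x, recurse on halves, check the dividing strip) achieves O(n log n).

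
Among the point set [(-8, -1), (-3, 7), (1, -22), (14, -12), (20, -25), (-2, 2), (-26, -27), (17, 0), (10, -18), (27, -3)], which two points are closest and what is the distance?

Computing all pairwise distances among 10 points:

d((-8, -1), (-3, 7)) = 9.434
d((-8, -1), (1, -22)) = 22.8473
d((-8, -1), (14, -12)) = 24.5967
d((-8, -1), (20, -25)) = 36.8782
d((-8, -1), (-2, 2)) = 6.7082
d((-8, -1), (-26, -27)) = 31.6228
d((-8, -1), (17, 0)) = 25.02
d((-8, -1), (10, -18)) = 24.7588
d((-8, -1), (27, -3)) = 35.0571
d((-3, 7), (1, -22)) = 29.2746
d((-3, 7), (14, -12)) = 25.4951
d((-3, 7), (20, -25)) = 39.4081
d((-3, 7), (-2, 2)) = 5.099 <-- minimum
d((-3, 7), (-26, -27)) = 41.0488
d((-3, 7), (17, 0)) = 21.1896
d((-3, 7), (10, -18)) = 28.178
d((-3, 7), (27, -3)) = 31.6228
d((1, -22), (14, -12)) = 16.4012
d((1, -22), (20, -25)) = 19.2354
d((1, -22), (-2, 2)) = 24.1868
d((1, -22), (-26, -27)) = 27.4591
d((1, -22), (17, 0)) = 27.2029
d((1, -22), (10, -18)) = 9.8489
d((1, -22), (27, -3)) = 32.2025
d((14, -12), (20, -25)) = 14.3178
d((14, -12), (-2, 2)) = 21.2603
d((14, -12), (-26, -27)) = 42.72
d((14, -12), (17, 0)) = 12.3693
d((14, -12), (10, -18)) = 7.2111
d((14, -12), (27, -3)) = 15.8114
d((20, -25), (-2, 2)) = 34.8281
d((20, -25), (-26, -27)) = 46.0435
d((20, -25), (17, 0)) = 25.1794
d((20, -25), (10, -18)) = 12.2066
d((20, -25), (27, -3)) = 23.0868
d((-2, 2), (-26, -27)) = 37.6431
d((-2, 2), (17, 0)) = 19.105
d((-2, 2), (10, -18)) = 23.3238
d((-2, 2), (27, -3)) = 29.4279
d((-26, -27), (17, 0)) = 50.774
d((-26, -27), (10, -18)) = 37.108
d((-26, -27), (27, -3)) = 58.1808
d((17, 0), (10, -18)) = 19.3132
d((17, 0), (27, -3)) = 10.4403
d((10, -18), (27, -3)) = 22.6716

Closest pair: (-3, 7) and (-2, 2) with distance 5.099

The closest pair is (-3, 7) and (-2, 2) with Euclidean distance 5.099. For 10 points, brute-force pairwise comparison is shown above. For large n, the divide-and-conquer algorithm (sort by x, recurse on halves, check the dividing strip) achieves O(n log n).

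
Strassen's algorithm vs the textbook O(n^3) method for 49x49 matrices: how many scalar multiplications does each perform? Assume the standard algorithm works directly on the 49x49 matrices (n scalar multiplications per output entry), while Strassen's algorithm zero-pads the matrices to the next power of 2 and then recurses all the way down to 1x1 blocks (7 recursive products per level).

Matrix multiplication for 49x49 matrices:

Strassen's algorithm requires power-of-2 dimensions. Pad 49x49 to 64x64 (next power of 2).

Standard algorithm: 49^3 = 117649 multiplications
Strassen's algorithm: 7^(log2(64)) = 7^6 = 117649 multiplications
Savings: 117649 - 117649 = 0 multiplications

Standard: 117649 multiplications (49^3). Strassen: 117649 multiplications (7^6, after padding to 64x64). Strassen reduces 8 recursive multiplications to 7 at each level.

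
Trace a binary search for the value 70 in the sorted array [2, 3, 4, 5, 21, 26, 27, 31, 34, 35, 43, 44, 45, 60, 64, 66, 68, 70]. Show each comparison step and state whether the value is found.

Binary search for 70 in [2, 3, 4, 5, 21, 26, 27, 31, 34, 35, 43, 44, 45, 60, 64, 66, 68, 70]:

lo=0, hi=17, mid=8, arr[mid]=34 -> 34 < 70, search right half
lo=9, hi=17, mid=13, arr[mid]=60 -> 60 < 70, search right half
lo=14, hi=17, mid=15, arr[mid]=66 -> 66 < 70, search right half
lo=16, hi=17, mid=16, arr[mid]=68 -> 68 < 70, search right half
lo=17, hi=17, mid=17, arr[mid]=70 -> Found target at index 17!

Binary search finds 70 at index 17 after 5 comparisons. The search repeatedly halves the search space by comparing with the middle element.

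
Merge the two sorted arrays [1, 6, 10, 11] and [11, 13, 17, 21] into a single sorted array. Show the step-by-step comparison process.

Merging process:

Compare 1 vs 11: take 1 from left. Merged: [1]
Compare 6 vs 11: take 6 from left. Merged: [1, 6]
Compare 10 vs 11: take 10 from left. Merged: [1, 6, 10]
Compare 11 vs 11: take 11 from left. Merged: [1, 6, 10, 11]
Append remaining from right: [11, 13, 17, 21]. Merged: [1, 6, 10, 11, 11, 13, 17, 21]

Final merged array: [1, 6, 10, 11, 11, 13, 17, 21]
Total comparisons: 4

The merged array is [1, 6, 10, 11, 11, 13, 17, 21], requiring 4 comparisons. The merge step runs in O(n) time where n is the total number of elements.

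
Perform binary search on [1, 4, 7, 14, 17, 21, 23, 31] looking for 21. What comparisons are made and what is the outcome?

Binary search for 21 in [1, 4, 7, 14, 17, 21, 23, 31]:

lo=0, hi=7, mid=3, arr[mid]=14 -> 14 < 21, search right half
lo=4, hi=7, mid=5, arr[mid]=21 -> Found target at index 5!

Binary search finds 21 at index 5 after 2 comparisons. The search repeatedly halves the search space by comparing with the middle element.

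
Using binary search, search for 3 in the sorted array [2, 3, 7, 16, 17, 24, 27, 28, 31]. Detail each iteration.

Binary search for 3 in [2, 3, 7, 16, 17, 24, 27, 28, 31]:

lo=0, hi=8, mid=4, arr[mid]=17 -> 17 > 3, search left half
lo=0, hi=3, mid=1, arr[mid]=3 -> Found target at index 1!

Binary search finds 3 at index 1 after 2 comparisons. The search repeatedly halves the search space by comparing with the middle element.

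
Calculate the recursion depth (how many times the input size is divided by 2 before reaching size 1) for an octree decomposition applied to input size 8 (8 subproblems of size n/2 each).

For divide and conquer with division factor 2:

Problem sizes at each level:
Level 0: 8
Level 1: 4
Level 2: 2
Level 3: 1

The root is level 0 and the size-1 base case is level 3 (the tree spans levels 0 through 3, i.e. 4 levels counting the root), so the depth is the number of divisions: log_2(8) = 3

The recursion tree depth is log_2(8) = 3. At each level, the problem size is divided by 2, so it takes 3 divisions to reduce to a base case of size 1. The algorithm makes 8 recursive calls at each level.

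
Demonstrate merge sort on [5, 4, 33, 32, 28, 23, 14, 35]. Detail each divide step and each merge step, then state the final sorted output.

Merge sort trace:

Split: [5, 4, 33, 32, 28, 23, 14, 35] -> [5, 4, 33, 32] and [28, 23, 14, 35]
  Split: [5, 4, 33, 32] -> [5, 4] and [33, 32]
    Split: [5, 4] -> [5] and [4]
    Merge: [5] + [4] -> [4, 5]
    Split: [33, 32] -> [33] and [32]
    Merge: [33] + [32] -> [32, 33]
  Merge: [4, 5] + [32, 33] -> [4, 5, 32, 33]
  Split: [28, 23, 14, 35] -> [28, 23] and [14, 35]
    Split: [28, 23] -> [28] and [23]
    Merge: [28] + [23] -> [23, 28]
    Split: [14, 35] -> [14] and [35]
    Merge: [14] + [35] -> [14, 35]
  Merge: [23, 28] + [14, 35] -> [14, 23, 28, 35]
Merge: [4, 5, 32, 33] + [14, 23, 28, 35] -> [4, 5, 14, 23, 28, 32, 33, 35]

Final sorted array: [4, 5, 14, 23, 28, 32, 33, 35]

The merge sort proceeds by recursively splitting the array and merging sorted halves.
After all merges, the sorted array is [4, 5, 14, 23, 28, 32, 33, 35].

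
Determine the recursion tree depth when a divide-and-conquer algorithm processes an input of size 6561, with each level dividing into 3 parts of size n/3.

For divide and conquer with division factor 3:

Problem sizes at each level:
Level 0: 6561
Level 1: 2187
Level 2: 729
Level 3: 243
Level 4: 81
Level 5: 27
Level 6: 9
Level 7: 3
Level 8: 1

The root is level 0 and the size-1 base case is level 8 (the tree spans levels 0 through 8, i.e. 9 levels counting the root), so the depth is the number of divisions: log_3(6561) = 8

The recursion tree depth is log_3(6561) = 8. At each level, the problem size is divided by 3, so it takes 8 divisions to reduce to a base case of size 1. The algorithm makes 3 recursive calls at each level.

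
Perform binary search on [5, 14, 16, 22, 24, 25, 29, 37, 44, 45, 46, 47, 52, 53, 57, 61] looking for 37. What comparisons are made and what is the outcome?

Binary search for 37 in [5, 14, 16, 22, 24, 25, 29, 37, 44, 45, 46, 47, 52, 53, 57, 61]:

lo=0, hi=15, mid=7, arr[mid]=37 -> Found target at index 7!

Binary search finds 37 at index 7 after 1 comparisons. The search repeatedly halves the search space by comparing with the middle element.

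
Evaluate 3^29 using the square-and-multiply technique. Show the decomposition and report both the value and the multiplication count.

Computing 3^29 by squaring (build up from 3^1; each line after the first costs one multiplication):

3^1 = 3
3^2 = (3^1)^2 = 3^2 = 9
3^3 = 3 * 3^2 = 3 * 9 = 27
3^6 = (3^3)^2 = 27^2 = 729
3^7 = 3 * 3^6 = 3 * 729 = 2187
3^14 = (3^7)^2 = 2187^2 = 4782969
3^28 = (3^14)^2 = 4782969^2 = 22876792454961
3^29 = 3 * 3^28 = 3 * 22876792454961 = 68630377364883

Result: 68630377364883
Multiplications needed: 7 (7 lines after 3^1)

3^29 = 68630377364883. Using exponentiation by squaring, this requires 7 multiplications. The key idea: if the exponent is even, square the half-power; if odd, multiply by the base once.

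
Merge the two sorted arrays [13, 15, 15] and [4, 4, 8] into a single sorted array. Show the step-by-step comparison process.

Merging process:

Compare 13 vs 4: take 4 from right. Merged: [4]
Compare 13 vs 4: take 4 from right. Merged: [4, 4]
Compare 13 vs 8: take 8 from right. Merged: [4, 4, 8]
Append remaining from left: [13, 15, 15]. Merged: [4, 4, 8, 13, 15, 15]

Final merged array: [4, 4, 8, 13, 15, 15]
Total comparisons: 3

The merged array is [4, 4, 8, 13, 15, 15], requiring 3 comparisons. The merge step runs in O(n) time where n is the total number of elements.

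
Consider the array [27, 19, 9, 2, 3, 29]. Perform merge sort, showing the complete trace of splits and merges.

Merge sort trace:

Split: [27, 19, 9, 2, 3, 29] -> [27, 19, 9] and [2, 3, 29]
  Split: [27, 19, 9] -> [27] and [19, 9]
    Split: [19, 9] -> [19] and [9]
    Merge: [19] + [9] -> [9, 19]
  Merge: [27] + [9, 19] -> [9, 19, 27]
  Split: [2, 3, 29] -> [2] and [3, 29]
    Split: [3, 29] -> [3] and [29]
    Merge: [3] + [29] -> [3, 29]
  Merge: [2] + [3, 29] -> [2, 3, 29]
Merge: [9, 19, 27] + [2, 3, 29] -> [2, 3, 9, 19, 27, 29]

Final sorted array: [2, 3, 9, 19, 27, 29]

The merge sort proceeds by recursively splitting the array and merging sorted halves.
After all merges, the sorted array is [2, 3, 9, 19, 27, 29].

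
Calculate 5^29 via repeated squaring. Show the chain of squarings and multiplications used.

Computing 5^29 by squaring (build up from 5^1; each line after the first costs one multiplication):

5^1 = 5
5^2 = (5^1)^2 = 5^2 = 25
5^3 = 5 * 5^2 = 5 * 25 = 125
5^6 = (5^3)^2 = 125^2 = 15625
5^7 = 5 * 5^6 = 5 * 15625 = 78125
5^14 = (5^7)^2 = 78125^2 = 6103515625
5^28 = (5^14)^2 = 6103515625^2 = 37252902984619140625
5^29 = 5 * 5^28 = 5 * 37252902984619140625 = 186264514923095703125

Result: 186264514923095703125
Multiplications needed: 7 (7 lines after 5^1)

5^29 = 186264514923095703125. Using exponentiation by squaring, this requires 7 multiplications. The key idea: if the exponent is even, square the half-power; if odd, multiply by the base once.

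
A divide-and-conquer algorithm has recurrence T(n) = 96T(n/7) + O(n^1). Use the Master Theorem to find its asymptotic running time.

Master Theorem for T(n) = 96T(n/7) + O(n^1):

a = 96, b = 7, c = 1
log_b(a) = log_7(96) = 2.3456

Case 1: c = 1 < log_7(96) = 2.3456
T(n) = O(n^(log_7 96))

For T(n) = 96T(n/7) + O(n^1): log_7(96) = 2.3456. This is Case 1 of the Master Theorem (c < log_b(a), work dominated by leaves), giving O(n^(log_7 96)).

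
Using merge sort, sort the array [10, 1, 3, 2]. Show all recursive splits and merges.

Merge sort trace:

Split: [10, 1, 3, 2] -> [10, 1] and [3, 2]
  Split: [10, 1] -> [10] and [1]
  Merge: [10] + [1] -> [1, 10]
  Split: [3, 2] -> [3] and [2]
  Merge: [3] + [2] -> [2, 3]
Merge: [1, 10] + [2, 3] -> [1, 2, 3, 10]

Final sorted array: [1, 2, 3, 10]

The merge sort proceeds by recursively splitting the array and merging sorted halves.
After all merges, the sorted array is [1, 2, 3, 10].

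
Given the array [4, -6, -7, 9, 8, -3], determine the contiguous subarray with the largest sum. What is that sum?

Using Kadane's algorithm on [4, -6, -7, 9, 8, -3]:

Scanning through the array:
Position 1 (value -6): max_ending_here = -2, max_so_far = 4
Position 2 (value -7): max_ending_here = -7, max_so_far = 4
Position 3 (value 9): max_ending_here = 9, max_so_far = 9
Position 4 (value 8): max_ending_here = 17, max_so_far = 17
Position 5 (value -3): max_ending_here = 14, max_so_far = 17

Maximum subarray: [9, 8]
Maximum sum: 17

The maximum subarray is [9, 8] with sum 17. This subarray runs from index 3 to index 4.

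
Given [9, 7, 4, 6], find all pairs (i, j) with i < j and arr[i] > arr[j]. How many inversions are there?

Finding inversions in [9, 7, 4, 6]:

(0, 1): arr[0]=9 > arr[1]=7
(0, 2): arr[0]=9 > arr[2]=4
(0, 3): arr[0]=9 > arr[3]=6
(1, 2): arr[1]=7 > arr[2]=4
(1, 3): arr[1]=7 > arr[3]=6

Total inversions: 5

The array has 5 inversion(s): (0,1), (0,2), (0,3), (1,2), (1,3). Each pair (i,j) satisfies i < j and arr[i] > arr[j].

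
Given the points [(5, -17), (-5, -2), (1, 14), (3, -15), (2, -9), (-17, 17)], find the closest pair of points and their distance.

Computing all pairwise distances among 6 points:

d((5, -17), (-5, -2)) = 18.0278
d((5, -17), (1, 14)) = 31.257
d((5, -17), (3, -15)) = 2.8284 <-- minimum
d((5, -17), (2, -9)) = 8.544
d((5, -17), (-17, 17)) = 40.4969
d((-5, -2), (1, 14)) = 17.088
d((-5, -2), (3, -15)) = 15.2643
d((-5, -2), (2, -9)) = 9.8995
d((-5, -2), (-17, 17)) = 22.4722
d((1, 14), (3, -15)) = 29.0689
d((1, 14), (2, -9)) = 23.0217
d((1, 14), (-17, 17)) = 18.2483
d((3, -15), (2, -9)) = 6.0828
d((3, -15), (-17, 17)) = 37.7359
d((2, -9), (-17, 17)) = 32.2025

Closest pair: (5, -17) and (3, -15) with distance 2.8284

The closest pair is (5, -17) and (3, -15) with Euclidean distance 2.8284. For 6 points, brute-force pairwise comparison is shown above. For large n, the divide-and-conquer algorithm (sort by x, recurse on halves, check the dividing strip) achieves O(n log n).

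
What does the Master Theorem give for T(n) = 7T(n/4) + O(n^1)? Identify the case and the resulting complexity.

Master Theorem for T(n) = 7T(n/4) + O(n^1):

a = 7, b = 4, c = 1
log_b(a) = log_4(7) = 1.4037

Case 1: c = 1 < log_4(7) = 1.4037
T(n) = O(n^(log_4 7))

For T(n) = 7T(n/4) + O(n^1): log_4(7) = 1.4037. This is Case 1 of the Master Theorem (c < log_b(a), work dominated by leaves), giving O(n^(log_4 7)).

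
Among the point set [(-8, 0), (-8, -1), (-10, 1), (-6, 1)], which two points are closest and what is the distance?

Computing all pairwise distances among 4 points:

d((-8, 0), (-8, -1)) = 1.0 <-- minimum
d((-8, 0), (-10, 1)) = 2.2361
d((-8, 0), (-6, 1)) = 2.2361
d((-8, -1), (-10, 1)) = 2.8284
d((-8, -1), (-6, 1)) = 2.8284
d((-10, 1), (-6, 1)) = 4.0

Closest pair: (-8, 0) and (-8, -1) with distance 1.0

The closest pair is (-8, 0) and (-8, -1) with Euclidean distance 1.0. For 4 points, brute-force pairwise comparison is shown above. For large n, the divide-and-conquer algorithm (sort by x, recurse on halves, check the dividing strip) achieves O(n log n).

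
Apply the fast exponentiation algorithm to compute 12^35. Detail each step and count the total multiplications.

Computing 12^35 by squaring (build up from 12^1; each line after the first costs one multiplication):

12^1 = 12
12^2 = (12^1)^2 = 12^2 = 144
12^4 = (12^2)^2 = 144^2 = 20736
12^8 = (12^4)^2 = 20736^2 = 429981696
12^16 = (12^8)^2 = 429981696^2 = 184884258895036416
12^17 = 12 * 12^16 = 12 * 184884258895036416 = 2218611106740436992
12^34 = (12^17)^2 = 2218611106740436992^2 = 4922235242952026704037113243122008064
12^35 = 12 * 12^34 = 12 * 4922235242952026704037113243122008064 = 59066822915424320448445358917464096768

Result: 59066822915424320448445358917464096768
Multiplications needed: 7 (7 lines after 12^1)

12^35 = 59066822915424320448445358917464096768. Using exponentiation by squaring, this requires 7 multiplications. The key idea: if the exponent is even, square the half-power; if odd, multiply by the base once.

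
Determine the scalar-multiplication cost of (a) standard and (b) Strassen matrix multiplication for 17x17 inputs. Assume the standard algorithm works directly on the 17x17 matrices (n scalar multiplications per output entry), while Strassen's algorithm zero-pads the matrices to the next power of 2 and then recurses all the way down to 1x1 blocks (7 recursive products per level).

Matrix multiplication for 17x17 matrices:

Strassen's algorithm requires power-of-2 dimensions. Pad 17x17 to 32x32 (next power of 2).

Standard algorithm: 17^3 = 4913 multiplications
Strassen's algorithm: 7^(log2(32)) = 7^5 = 16807 multiplications
Difference: 4913 - 16807 = -11894 (Strassen uses MORE here due to padding overhead — for small or just-over-power-of-2 n, padding can outweigh the per-level savings)

Standard: 4913 multiplications (17^3). Strassen: 16807 multiplications (7^5, after padding to 32x32). Strassen reduces 8 recursive multiplications to 7 at each level.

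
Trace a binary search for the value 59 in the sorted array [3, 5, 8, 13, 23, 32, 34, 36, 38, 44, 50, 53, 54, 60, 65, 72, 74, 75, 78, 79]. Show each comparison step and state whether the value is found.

Binary search for 59 in [3, 5, 8, 13, 23, 32, 34, 36, 38, 44, 50, 53, 54, 60, 65, 72, 74, 75, 78, 79]:

lo=0, hi=19, mid=9, arr[mid]=44 -> 44 < 59, search right half
lo=10, hi=19, mid=14, arr[mid]=65 -> 65 > 59, search left half
lo=10, hi=13, mid=11, arr[mid]=53 -> 53 < 59, search right half
lo=12, hi=13, mid=12, arr[mid]=54 -> 54 < 59, search right half
lo=13, hi=13, mid=13, arr[mid]=60 -> 60 > 59, search left half
lo=13 > hi=12, target 59 not found

Binary search determines that 59 is not in the array after 5 comparisons. The search space was exhausted without finding the target.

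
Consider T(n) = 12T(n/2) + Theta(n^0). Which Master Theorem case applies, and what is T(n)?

Master Theorem for T(n) = 12T(n/2) + O(n^0):

a = 12, b = 2, c = 0
log_b(a) = log_2(12) = 3.5850

Case 1: c = 0 < log_2(12) = 3.5850
T(n) = O(n^(log_2 12))

For T(n) = 12T(n/2) + O(n^0): log_2(12) = 3.5850. This is Case 1 of the Master Theorem (c < log_b(a), work dominated by leaves), giving O(n^(log_2 12)).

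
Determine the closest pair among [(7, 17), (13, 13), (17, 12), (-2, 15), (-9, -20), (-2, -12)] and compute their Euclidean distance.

Computing all pairwise distances among 6 points:

d((7, 17), (13, 13)) = 7.2111
d((7, 17), (17, 12)) = 11.1803
d((7, 17), (-2, 15)) = 9.2195
d((7, 17), (-9, -20)) = 40.3113
d((7, 17), (-2, -12)) = 30.3645
d((13, 13), (17, 12)) = 4.1231 <-- minimum
d((13, 13), (-2, 15)) = 15.1327
d((13, 13), (-9, -20)) = 39.6611
d((13, 13), (-2, -12)) = 29.1548
d((17, 12), (-2, 15)) = 19.2354
d((17, 12), (-9, -20)) = 41.2311
d((17, 12), (-2, -12)) = 30.6105
d((-2, 15), (-9, -20)) = 35.6931
d((-2, 15), (-2, -12)) = 27.0
d((-9, -20), (-2, -12)) = 10.6301

Closest pair: (13, 13) and (17, 12) with distance 4.1231

The closest pair is (13, 13) and (17, 12) with Euclidean distance 4.1231. For 6 points, brute-force pairwise comparison is shown above. For large n, the divide-and-conquer algorithm (sort by x, recurse on halves, check the dividing strip) achieves O(n log n).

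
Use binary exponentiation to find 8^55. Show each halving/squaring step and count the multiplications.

Computing 8^55 by squaring (build up from 8^1; each line after the first costs one multiplication):

8^1 = 8
8^2 = (8^1)^2 = 8^2 = 64
8^3 = 8 * 8^2 = 8 * 64 = 512
8^6 = (8^3)^2 = 512^2 = 262144
8^12 = (8^6)^2 = 262144^2 = 68719476736
8^13 = 8 * 8^12 = 8 * 68719476736 = 549755813888
8^26 = (8^13)^2 = 549755813888^2 = 302231454903657293676544
8^27 = 8 * 8^26 = 8 * 302231454903657293676544 = 2417851639229258349412352
8^54 = (8^27)^2 = 2417851639229258349412352^2 = 5846006549323611672814739330865132078623730171904
8^55 = 8 * 8^54 = 8 * 5846006549323611672814739330865132078623730171904 = 46768052394588893382517914646921056628989841375232

Result: 46768052394588893382517914646921056628989841375232
Multiplications needed: 9 (9 lines after 8^1)

8^55 = 46768052394588893382517914646921056628989841375232. Using exponentiation by squaring, this requires 9 multiplications. The key idea: if the exponent is even, square the half-power; if odd, multiply by the base once.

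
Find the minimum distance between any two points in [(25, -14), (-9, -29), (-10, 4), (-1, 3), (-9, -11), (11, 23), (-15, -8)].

Computing all pairwise distances among 7 points:

d((25, -14), (-9, -29)) = 37.1618
d((25, -14), (-10, 4)) = 39.3573
d((25, -14), (-1, 3)) = 31.0644
d((25, -14), (-9, -11)) = 34.1321
d((25, -14), (11, 23)) = 39.5601
d((25, -14), (-15, -8)) = 40.4475
d((-9, -29), (-10, 4)) = 33.0151
d((-9, -29), (-1, 3)) = 32.9848
d((-9, -29), (-9, -11)) = 18.0
d((-9, -29), (11, 23)) = 55.7136
d((-9, -29), (-15, -8)) = 21.8403
d((-10, 4), (-1, 3)) = 9.0554
d((-10, 4), (-9, -11)) = 15.0333
d((-10, 4), (11, 23)) = 28.3196
d((-10, 4), (-15, -8)) = 13.0
d((-1, 3), (-9, -11)) = 16.1245
d((-1, 3), (11, 23)) = 23.3238
d((-1, 3), (-15, -8)) = 17.8045
d((-9, -11), (11, 23)) = 39.4462
d((-9, -11), (-15, -8)) = 6.7082 <-- minimum
d((11, 23), (-15, -8)) = 40.4599

Closest pair: (-9, -11) and (-15, -8) with distance 6.7082

The closest pair is (-9, -11) and (-15, -8) with Euclidean distance 6.7082. For 7 points, brute-force pairwise comparison is shown above. For large n, the divide-and-conquer algorithm (sort by x, recurse on halves, check the dividing strip) achieves O(n log n).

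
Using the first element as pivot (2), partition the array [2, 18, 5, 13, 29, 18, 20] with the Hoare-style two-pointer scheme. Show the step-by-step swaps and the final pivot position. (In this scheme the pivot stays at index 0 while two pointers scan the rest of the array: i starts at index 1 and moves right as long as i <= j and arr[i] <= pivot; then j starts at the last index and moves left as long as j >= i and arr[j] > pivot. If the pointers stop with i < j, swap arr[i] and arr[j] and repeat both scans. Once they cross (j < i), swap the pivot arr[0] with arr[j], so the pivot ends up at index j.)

Hoare-style two-pointer partition with pivot = 2:

Initial array: [2, 18, 5, 13, 29, 18, 20]

Pointers start at i = 1, j = 6.
i ends at 1, j ends at 0: the pointers have crossed (j < i), so scanning stops.

j = 0, so swapping arr[0] with arr[j] leaves the pivot at position 0: [2, 18, 5, 13, 29, 18, 20]
Pivot position: 0

After partitioning with pivot 2, the array becomes [2, 18, 5, 13, 29, 18, 20]. The pivot is placed at index 0. All elements to the left of the pivot are <= 2, and all elements to the right are > 2.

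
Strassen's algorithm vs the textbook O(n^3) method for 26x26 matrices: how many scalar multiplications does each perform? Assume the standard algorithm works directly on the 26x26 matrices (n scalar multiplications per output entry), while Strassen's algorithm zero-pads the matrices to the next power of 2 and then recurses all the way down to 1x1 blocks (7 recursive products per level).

Matrix multiplication for 26x26 matrices:

Strassen's algorithm requires power-of-2 dimensions. Pad 26x26 to 32x32 (next power of 2).

Standard algorithm: 26^3 = 17576 multiplications
Strassen's algorithm: 7^(log2(32)) = 7^5 = 16807 multiplications
Savings: 17576 - 16807 = 769 multiplications

Standard: 17576 multiplications (26^3). Strassen: 16807 multiplications (7^5, after padding to 32x32). Strassen reduces 8 recursive multiplications to 7 at each level.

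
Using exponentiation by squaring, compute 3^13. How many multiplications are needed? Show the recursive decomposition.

Computing 3^13 by squaring (build up from 3^1; each line after the first costs one multiplication):

3^1 = 3
3^2 = (3^1)^2 = 3^2 = 9
3^3 = 3 * 3^2 = 3 * 9 = 27
3^6 = (3^3)^2 = 27^2 = 729
3^12 = (3^6)^2 = 729^2 = 531441
3^13 = 3 * 3^12 = 3 * 531441 = 1594323

Result: 1594323
Multiplications needed: 5 (5 lines after 3^1)

3^13 = 1594323. Using exponentiation by squaring, this requires 5 multiplications. The key idea: if the exponent is even, square the half-power; if odd, multiply by the base once.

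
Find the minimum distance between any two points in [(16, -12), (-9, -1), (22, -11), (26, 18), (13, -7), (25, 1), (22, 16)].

Computing all pairwise distances among 7 points:

d((16, -12), (-9, -1)) = 27.313
d((16, -12), (22, -11)) = 6.0828
d((16, -12), (26, 18)) = 31.6228
d((16, -12), (13, -7)) = 5.831
d((16, -12), (25, 1)) = 15.8114
d((16, -12), (22, 16)) = 28.6356
d((-9, -1), (22, -11)) = 32.573
d((-9, -1), (26, 18)) = 39.8246
d((-9, -1), (13, -7)) = 22.8035
d((-9, -1), (25, 1)) = 34.0588
d((-9, -1), (22, 16)) = 35.3553
d((22, -11), (26, 18)) = 29.2746
d((22, -11), (13, -7)) = 9.8489
d((22, -11), (25, 1)) = 12.3693
d((22, -11), (22, 16)) = 27.0
d((26, 18), (13, -7)) = 28.178
d((26, 18), (25, 1)) = 17.0294
d((26, 18), (22, 16)) = 4.4721 <-- minimum
d((13, -7), (25, 1)) = 14.4222
d((13, -7), (22, 16)) = 24.6982
d((25, 1), (22, 16)) = 15.2971

Closest pair: (26, 18) and (22, 16) with distance 4.4721

The closest pair is (26, 18) and (22, 16) with Euclidean distance 4.4721. For 7 points, brute-force pairwise comparison is shown above. For large n, the divide-and-conquer algorithm (sort by x, recurse on halves, check the dividing strip) achieves O(n log n).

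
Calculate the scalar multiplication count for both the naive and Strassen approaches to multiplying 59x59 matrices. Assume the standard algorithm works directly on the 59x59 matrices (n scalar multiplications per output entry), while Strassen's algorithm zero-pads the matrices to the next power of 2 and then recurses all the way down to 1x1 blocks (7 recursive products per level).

Matrix multiplication for 59x59 matrices:

Strassen's algorithm requires power-of-2 dimensions. Pad 59x59 to 64x64 (next power of 2).

Standard algorithm: 59^3 = 205379 multiplications
Strassen's algorithm: 7^(log2(64)) = 7^6 = 117649 multiplications
Savings: 205379 - 117649 = 87730 multiplications

Standard: 205379 multiplications (59^3). Strassen: 117649 multiplications (7^6, after padding to 64x64). Strassen reduces 8 recursive multiplications to 7 at each level.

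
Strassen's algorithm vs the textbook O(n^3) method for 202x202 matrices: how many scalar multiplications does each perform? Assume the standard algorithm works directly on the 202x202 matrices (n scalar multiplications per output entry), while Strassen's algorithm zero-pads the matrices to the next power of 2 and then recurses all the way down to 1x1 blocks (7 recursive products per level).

Matrix multiplication for 202x202 matrices:

Strassen's algorithm requires power-of-2 dimensions. Pad 202x202 to 256x256 (next power of 2).

Standard algorithm: 202^3 = 8242408 multiplications
Strassen's algorithm: 7^(log2(256)) = 7^8 = 5764801 multiplications
Savings: 8242408 - 5764801 = 2477607 multiplications

Standard: 8242408 multiplications (202^3). Strassen: 5764801 multiplications (7^8, after padding to 256x256). Strassen reduces 8 recursive multiplications to 7 at each level.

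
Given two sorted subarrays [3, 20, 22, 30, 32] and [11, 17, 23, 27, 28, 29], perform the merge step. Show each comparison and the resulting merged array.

Merging process:

Compare 3 vs 11: take 3 from left. Merged: [3]
Compare 20 vs 11: take 11 from right. Merged: [3, 11]
Compare 20 vs 17: take 17 from right. Merged: [3, 11, 17]
Compare 20 vs 23: take 20 from left. Merged: [3, 11, 17, 20]
Compare 22 vs 23: take 22 from left. Merged: [3, 11, 17, 20, 22]
Compare 30 vs 23: take 23 from right. Merged: [3, 11, 17, 20, 22, 23]
Compare 30 vs 27: take 27 from right. Merged: [3, 11, 17, 20, 22, 23, 27]
Compare 30 vs 28: take 28 from right. Merged: [3, 11, 17, 20, 22, 23, 27, 28]
Compare 30 vs 29: take 29 from right. Merged: [3, 11, 17, 20, 22, 23, 27, 28, 29]
Append remaining from left: [30, 32]. Merged: [3, 11, 17, 20, 22, 23, 27, 28, 29, 30, 32]

Final merged array: [3, 11, 17, 20, 22, 23, 27, 28, 29, 30, 32]
Total comparisons: 9

The merged array is [3, 11, 17, 20, 22, 23, 27, 28, 29, 30, 32], requiring 9 comparisons. The merge step runs in O(n) time where n is the total number of elements.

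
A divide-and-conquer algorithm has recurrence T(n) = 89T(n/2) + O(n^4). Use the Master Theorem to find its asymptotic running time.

Master Theorem for T(n) = 89T(n/2) + O(n^4):

a = 89, b = 2, c = 4
log_b(a) = log_2(89) = 6.4757

Case 1: c = 4 < log_2(89) = 6.4757
T(n) = O(n^(log_2 89))

For T(n) = 89T(n/2) + O(n^4): log_2(89) = 6.4757. This is Case 1 of the Master Theorem (c < log_b(a), work dominated by leaves), giving O(n^(log_2 89)).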